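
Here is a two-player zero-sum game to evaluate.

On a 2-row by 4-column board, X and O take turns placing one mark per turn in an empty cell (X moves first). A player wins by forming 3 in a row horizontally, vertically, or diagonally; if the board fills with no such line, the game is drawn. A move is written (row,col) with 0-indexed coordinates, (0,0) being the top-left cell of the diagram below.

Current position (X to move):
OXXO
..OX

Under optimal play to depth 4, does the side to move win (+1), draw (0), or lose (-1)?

value(OXXO/..OX, X) = 0

ply 1, X at OXXO/..OX | (1,0)=+0→OXXO/X.OX*; (1,1)=+0→OXXO/.XOX
ply 2, O at OXXO/X.OX | (1,1)=+0→OXXO/XOOX*
ply 3: OXXO/XOOX is terminal +0 (X); from OXXO/..OX depth 4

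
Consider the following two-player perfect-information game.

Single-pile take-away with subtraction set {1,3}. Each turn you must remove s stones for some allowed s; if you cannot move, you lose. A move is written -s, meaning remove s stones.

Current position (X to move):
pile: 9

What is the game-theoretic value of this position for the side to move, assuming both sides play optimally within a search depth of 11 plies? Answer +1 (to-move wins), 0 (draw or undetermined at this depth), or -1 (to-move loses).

value(9, X) = +1

[9] X move#1: -1:+1/8*, -3:+1/6
[8] O move#2: -1:-1/7*, -3:-1/5
[7] X move#3: -1:+1/6*, -3:+1/4
[6] O move#4: -1:-1/5*, -3:-1/3
[5] X move#5: -1:+1/4*, -3:+1/2
[4] O move#6: -1:-1/3*, -3:-1/1
[3] X move#7: -1:+1/2*, -3:+1/0
[2] O move#8: -1:-1/1*
[1] X move#9: -1:+1/0*
[0] end (terminal -1, O#10); searched 9 to 11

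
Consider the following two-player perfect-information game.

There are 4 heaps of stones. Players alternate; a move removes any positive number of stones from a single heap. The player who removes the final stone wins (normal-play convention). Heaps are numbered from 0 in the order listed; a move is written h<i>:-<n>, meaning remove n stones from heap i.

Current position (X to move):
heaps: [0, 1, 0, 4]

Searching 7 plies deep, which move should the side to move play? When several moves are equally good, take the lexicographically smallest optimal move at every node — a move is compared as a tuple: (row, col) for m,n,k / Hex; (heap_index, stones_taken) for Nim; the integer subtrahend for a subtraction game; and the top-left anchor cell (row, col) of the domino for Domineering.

X's best at [(0,1,0,4)]: h3:-3

[(0,1,0,4)] X move#1: h1:-1:-1/(0,0,0,4), h3:-1:-1/(0,1,0,3), h3:-2:-1/(0,1,0,2), h3:-3:+1/(0,1,0,1)*, h3:-4:-1/(0,1,0,0)
[(0,1,0,1)] O move#2: h1:-1:-1/(0,0,0,1)*, h3:-1:-1/(0,1,0,0)
[(0,0,0,1)] X move#3: h3:-1:+1/(0,0,0,0)*
[(0,0,0,0)] end (terminal -1, O#4); searched (0,1,0,4) to 7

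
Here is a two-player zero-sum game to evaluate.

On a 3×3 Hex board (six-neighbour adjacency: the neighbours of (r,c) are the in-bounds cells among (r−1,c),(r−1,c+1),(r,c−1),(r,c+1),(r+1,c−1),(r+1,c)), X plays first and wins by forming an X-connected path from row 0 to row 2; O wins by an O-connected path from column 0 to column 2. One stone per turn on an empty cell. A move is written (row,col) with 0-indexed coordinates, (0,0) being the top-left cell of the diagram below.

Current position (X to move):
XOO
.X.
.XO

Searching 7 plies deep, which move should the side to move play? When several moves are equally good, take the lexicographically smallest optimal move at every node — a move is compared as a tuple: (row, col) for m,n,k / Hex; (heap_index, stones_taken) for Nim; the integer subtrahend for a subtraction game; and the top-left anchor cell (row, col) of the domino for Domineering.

X's best at [XOO/.X./.XO]: (1,0)

ply 1, X at XOO/.X./.XO | (1,0)=+1→XOO/XX./.XO*; (1,2)=-1→XOO/.XX/.XO; (2,0)=-1→XOO/.X./XXO
ply 2: XOO/XX./.XO is terminal -1 (O); from XOO/.X./.XO depth 7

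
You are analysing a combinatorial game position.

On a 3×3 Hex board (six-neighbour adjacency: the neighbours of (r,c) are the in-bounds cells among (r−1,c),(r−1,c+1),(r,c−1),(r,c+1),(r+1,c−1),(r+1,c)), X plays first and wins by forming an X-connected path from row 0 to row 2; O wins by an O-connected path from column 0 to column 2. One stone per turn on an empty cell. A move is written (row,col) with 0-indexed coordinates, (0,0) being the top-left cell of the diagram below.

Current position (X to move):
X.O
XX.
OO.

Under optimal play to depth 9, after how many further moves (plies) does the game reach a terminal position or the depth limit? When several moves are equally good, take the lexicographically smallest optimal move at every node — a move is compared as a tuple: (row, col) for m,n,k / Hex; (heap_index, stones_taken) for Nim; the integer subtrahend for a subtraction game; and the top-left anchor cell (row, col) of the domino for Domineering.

PV length from [X.O/XX./OO.]: 2 plies

[X.O/XX./OO.] X move#1: (0,1):-1/XXO/XX./OO.*, (1,2):-1/X.O/XXX/OO., (2,2):-1/X.O/XX./OOX
[XXO/XX./OO.] O move#2: (1,2):+1/XXO/XXO/OO.*, (2,2):+1/XXO/XX./OOO
[XXO/XXO/OO.] end (terminal -1, X#3); searched X.O/XX./OO. to 9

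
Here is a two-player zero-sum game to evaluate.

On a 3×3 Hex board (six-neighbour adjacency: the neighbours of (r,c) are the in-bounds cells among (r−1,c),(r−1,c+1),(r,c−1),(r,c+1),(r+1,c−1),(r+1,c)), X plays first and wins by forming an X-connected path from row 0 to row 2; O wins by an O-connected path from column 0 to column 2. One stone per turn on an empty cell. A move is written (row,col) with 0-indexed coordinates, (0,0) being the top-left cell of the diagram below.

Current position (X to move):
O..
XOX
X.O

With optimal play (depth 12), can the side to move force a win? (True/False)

p1 X@[O../XOX/X.O]: (0,1)[OX./XOX/X.O]+1* (0,2)[O.X/XOX/X.O]+1 (2,1)[O../XOX/XXO]+1
p2 O@[OX./XOX/X.O] terminal -1; root [O../XOX/X.O] d12

X winning at [O../XOX/X.O]: True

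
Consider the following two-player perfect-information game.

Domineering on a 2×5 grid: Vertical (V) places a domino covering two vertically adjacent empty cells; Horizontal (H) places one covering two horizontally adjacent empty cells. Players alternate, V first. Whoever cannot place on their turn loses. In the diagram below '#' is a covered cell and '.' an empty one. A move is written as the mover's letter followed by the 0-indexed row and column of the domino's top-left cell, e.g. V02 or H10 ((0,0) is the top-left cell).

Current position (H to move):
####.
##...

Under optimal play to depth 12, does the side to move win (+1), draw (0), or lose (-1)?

value(####./##..., H) = +1

[####./##...] H move#1: H12:-1/####./####., H13:+1/####./##.##*
[####./##.##] end (terminal -1, V#2); searched ####./##... to 12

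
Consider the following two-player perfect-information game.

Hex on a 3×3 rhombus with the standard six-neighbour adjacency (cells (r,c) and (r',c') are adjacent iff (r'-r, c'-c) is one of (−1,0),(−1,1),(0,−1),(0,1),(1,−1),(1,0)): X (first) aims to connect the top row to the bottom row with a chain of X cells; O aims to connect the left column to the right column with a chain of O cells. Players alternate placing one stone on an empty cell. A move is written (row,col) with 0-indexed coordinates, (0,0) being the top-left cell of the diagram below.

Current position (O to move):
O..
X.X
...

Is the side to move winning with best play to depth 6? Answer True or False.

O winning at [O../X.X/...]: False

ply 1, O at O../X.X/... | (0,1)=-1→OO./X.X/...*; (0,2)=-1→O.O/X.X/...; (1,1)=-1→O../XOX/...; (2,0)=-1→O../X.X/O..; (2,1)=-1→O../X.X/.O.; (2,2)=-1→O../X.X/..O
ply 2, X at OO./X.X/... | (0,2)=+1→OOX/X.X/...*; (1,1)=-1→OO./XXX/...; (2,0)=-1→OO./X.X/X..; (2,1)=-1→OO./X.X/.X.; (2,2)=-1→OO./X.X/..X
ply 3, O at OOX/X.X/... | (1,1)=-1→OOX/XOX/...*; (2,0)=-1→OOX/X.X/O..; (2,1)=-1→OOX/X.X/.O.; (2,2)=-1→OOX/X.X/..O
ply 4, X at OOX/XOX/... | (2,0)=+1→OOX/XOX/X..*; (2,1)=+1→OOX/XOX/.X.; (2,2)=+1→OOX/XOX/..X
ply 5, O at OOX/XOX/X.. | (2,1)=-1→OOX/XOX/XO.*; (2,2)=-1→OOX/XOX/X.O
ply 6, X at OOX/XOX/XO. | (2,2)=+1→OOX/XOX/XOX*
ply 7: OOX/XOX/XOX is terminal -1 (O); from O../X.X/... depth 6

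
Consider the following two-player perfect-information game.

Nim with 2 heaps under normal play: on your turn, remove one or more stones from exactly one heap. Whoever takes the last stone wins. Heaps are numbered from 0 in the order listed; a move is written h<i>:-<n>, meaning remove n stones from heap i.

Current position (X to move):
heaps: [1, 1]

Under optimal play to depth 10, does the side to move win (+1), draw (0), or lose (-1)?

value((1,1), X) = -1

p1 X@[(1,1)]: h0:-1[(0,1)]-1* h1:-1[(1,0)]-1
p2 O@[(0,1)]: h1:-1[(0,0)]+1*
p3 X@[(0,0)] terminal -1; root [(1,1)] d10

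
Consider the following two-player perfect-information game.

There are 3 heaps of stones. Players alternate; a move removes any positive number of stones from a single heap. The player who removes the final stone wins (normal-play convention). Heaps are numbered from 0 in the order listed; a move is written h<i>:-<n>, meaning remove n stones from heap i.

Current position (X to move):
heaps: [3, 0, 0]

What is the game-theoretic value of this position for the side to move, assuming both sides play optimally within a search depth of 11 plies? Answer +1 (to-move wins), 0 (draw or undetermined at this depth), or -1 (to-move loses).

value((3,0,0), X) = +1

[(3,0,0)] X move#1: h0:-1:-1/(2,0,0), h0:-2:-1/(1,0,0), h0:-3:+1/(0,0,0)*
[(0,0,0)] end (terminal -1, O#2); searched (3,0,0) to 11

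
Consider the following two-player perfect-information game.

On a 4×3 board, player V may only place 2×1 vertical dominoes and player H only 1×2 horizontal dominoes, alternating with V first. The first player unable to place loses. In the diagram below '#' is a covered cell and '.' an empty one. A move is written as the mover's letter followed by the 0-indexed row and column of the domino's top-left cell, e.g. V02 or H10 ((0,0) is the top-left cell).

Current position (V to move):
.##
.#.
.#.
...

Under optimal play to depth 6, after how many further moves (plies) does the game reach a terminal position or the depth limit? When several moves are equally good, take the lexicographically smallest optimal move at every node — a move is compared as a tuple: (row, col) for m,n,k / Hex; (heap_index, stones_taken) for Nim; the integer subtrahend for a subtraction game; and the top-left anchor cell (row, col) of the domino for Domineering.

PV length from [.##/.#./.#./...]: 3 plies

p1 V@[.##/.#./.#./...]: V00[###/##./.#./...]+1* V10[.##/##./##./...]+1 V12[.##/.##/.##/...]+1 V20[.##/.#./##./#..]+1 V22[.##/.#./.##/..#]+1
p2 H@[###/##./.#./...]: H30[###/##./.#./##.]-1* H31[###/##./.#./.##]-1
p3 V@[###/##./.#./##.]: V12[###/###/.##/##.]+1* V22[###/##./.##/###]+1
p4 H@[###/###/.##/##.] terminal -1; root [.##/.#./.#./...] d6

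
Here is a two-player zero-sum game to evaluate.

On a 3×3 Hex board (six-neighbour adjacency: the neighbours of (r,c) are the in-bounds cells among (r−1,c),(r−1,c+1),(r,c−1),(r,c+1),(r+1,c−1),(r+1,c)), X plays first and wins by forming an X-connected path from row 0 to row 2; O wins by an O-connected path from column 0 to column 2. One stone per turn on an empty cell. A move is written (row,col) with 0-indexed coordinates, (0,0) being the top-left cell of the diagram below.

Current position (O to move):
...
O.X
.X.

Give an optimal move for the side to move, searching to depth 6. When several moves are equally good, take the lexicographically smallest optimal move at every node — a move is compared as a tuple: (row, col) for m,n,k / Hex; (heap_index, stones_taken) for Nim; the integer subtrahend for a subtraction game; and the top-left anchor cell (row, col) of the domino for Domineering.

O's best at [.../O.X/.X.]: (0,2)

ply 1, O at .../O.X/.X. | (0,0)=-1→O../O.X/.X.; (0,1)=-1→.O./O.X/.X.; (0,2)=+1→..O/O.X/.X.*; (1,1)=-1→.../OOX/.X.; (2,0)=-1→.../O.X/OX.; (2,2)=-1→.../O.X/.XO
ply 2, X at ..O/O.X/.X. | (0,0)=-1→X.O/O.X/.X.*; (0,1)=-1→.XO/O.X/.X.; (1,1)=-1→..O/OXX/.X.; (2,0)=-1→..O/O.X/XX.; (2,2)=-1→..O/O.X/.XX
ply 3, O at X.O/O.X/.X. | (0,1)=+1→XOO/O.X/.X.*; (1,1)=+1→X.O/OOX/.X.; (2,0)=+1→X.O/O.X/OX.; (2,2)=+1→X.O/O.X/.XO
ply 4: XOO/O.X/.X. is terminal -1 (X); from .../O.X/.X. depth 6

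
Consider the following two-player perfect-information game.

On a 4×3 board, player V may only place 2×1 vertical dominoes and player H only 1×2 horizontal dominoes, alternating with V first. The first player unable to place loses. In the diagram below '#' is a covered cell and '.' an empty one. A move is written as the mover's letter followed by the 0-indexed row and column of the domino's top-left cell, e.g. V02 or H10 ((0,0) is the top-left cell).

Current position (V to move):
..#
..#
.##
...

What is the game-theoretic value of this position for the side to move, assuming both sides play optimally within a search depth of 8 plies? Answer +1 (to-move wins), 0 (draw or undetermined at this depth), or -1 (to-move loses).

p1 V@[..#/..#/.##/...]: V00[#.#/#.#/.##/...]+1* V01[.##/.##/.##/...]+1 V10[..#/#.#/###/...]-1 V20[..#/..#/###/#..]-1
p2 H@[#.#/#.#/.##/...]: H30[#.#/#.#/.##/##.]-1* H31[#.#/#.#/.##/.##]-1
p3 V@[#.#/#.#/.##/##.]: V01[###/###/.##/##.]+1*
p4 H@[###/###/.##/##.] terminal -1; root [..#/..#/.##/...] d8

value(..#/..#/.##/..., V) = +1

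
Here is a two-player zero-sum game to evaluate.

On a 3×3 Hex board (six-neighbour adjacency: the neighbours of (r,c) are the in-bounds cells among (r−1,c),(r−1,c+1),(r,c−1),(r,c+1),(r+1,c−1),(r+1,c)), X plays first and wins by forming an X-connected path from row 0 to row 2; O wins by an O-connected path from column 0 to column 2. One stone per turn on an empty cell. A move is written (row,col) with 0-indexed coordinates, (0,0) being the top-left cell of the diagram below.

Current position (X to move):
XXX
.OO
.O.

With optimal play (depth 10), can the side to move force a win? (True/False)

X winning at [XXX/.OO/.O.]: False

[XXX/.OO/.O.] X move#1: (1,0):-1/XXX/XOO/.O.*, (2,0):-1/XXX/.OO/XO., (2,2):-1/XXX/.OO/.OX
[XXX/XOO/.O.] O move#2: (2,0):+1/XXX/XOO/OO.*, (2,2):-1/XXX/XOO/.OO
[XXX/XOO/OO.] end (terminal -1, X#3); searched XXX/.OO/.O. to 10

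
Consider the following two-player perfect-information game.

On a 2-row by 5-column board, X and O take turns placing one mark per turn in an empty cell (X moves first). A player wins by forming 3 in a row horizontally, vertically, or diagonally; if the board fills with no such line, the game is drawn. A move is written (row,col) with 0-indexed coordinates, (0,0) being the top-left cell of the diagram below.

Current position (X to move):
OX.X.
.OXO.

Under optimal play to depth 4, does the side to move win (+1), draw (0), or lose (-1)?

[OX.X./.OXO.] X move#1: (0,2):+1/OXXX./.OXO.*, (0,4):+0/OX.XX/.OXO., (1,0):+0/OX.X./XOXO., (1,4):+0/OX.X./.OXOX
[OXXX./.OXO.] end (terminal -1, O#2); searched OX.X./.OXO. to 4

value(OX.X./.OXO., X) = +1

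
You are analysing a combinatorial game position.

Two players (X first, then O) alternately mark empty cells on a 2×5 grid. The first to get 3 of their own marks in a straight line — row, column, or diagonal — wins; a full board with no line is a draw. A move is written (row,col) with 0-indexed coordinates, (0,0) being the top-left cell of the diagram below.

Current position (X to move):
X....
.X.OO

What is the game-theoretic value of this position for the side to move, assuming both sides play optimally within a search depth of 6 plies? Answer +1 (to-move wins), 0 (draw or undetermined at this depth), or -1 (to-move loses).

p1 X@[X..../.X.OO]: (0,1)[XX.../.X.OO]-1 (0,2)[X.X../.X.OO]-1 (0,3)[X..X./.X.OO]-1 (0,4)[X...X/.X.OO]-1 (1,0)[X..../XX.OO]-1 (1,2)[X..../.XXOO]+0*
p2 O@[X..../.XXOO]: (0,1)[XO.../.XXOO]-1 (0,2)[X.O../.XXOO]-1 (0,3)[X..O./.XXOO]-1 (0,4)[X...O/.XXOO]-1 (1,0)[X..../OXXOO]+0*
p3 X@[X..../OXXOO]: (0,1)[XX.../OXXOO]+0* (0,2)[X.X../OXXOO]+0 (0,3)[X..X./OXXOO]+0 (0,4)[X...X/OXXOO]+0
p4 O@[XX.../OXXOO]: (0,2)[XXO../OXXOO]+0* (0,3)[XX.O./OXXOO]-1 (0,4)[XX..O/OXXOO]-1
p5 X@[XXO../OXXOO]: (0,3)[XXOX./OXXOO]+0* (0,4)[XXO.X/OXXOO]+0
p6 O@[XXOX./OXXOO]: (0,4)[XXOXO/OXXOO]+0*
p7 X@[XXOXO/OXXOO] terminal +0; root [X..../.X.OO] d6

value(X..../.X.OO, X) = 0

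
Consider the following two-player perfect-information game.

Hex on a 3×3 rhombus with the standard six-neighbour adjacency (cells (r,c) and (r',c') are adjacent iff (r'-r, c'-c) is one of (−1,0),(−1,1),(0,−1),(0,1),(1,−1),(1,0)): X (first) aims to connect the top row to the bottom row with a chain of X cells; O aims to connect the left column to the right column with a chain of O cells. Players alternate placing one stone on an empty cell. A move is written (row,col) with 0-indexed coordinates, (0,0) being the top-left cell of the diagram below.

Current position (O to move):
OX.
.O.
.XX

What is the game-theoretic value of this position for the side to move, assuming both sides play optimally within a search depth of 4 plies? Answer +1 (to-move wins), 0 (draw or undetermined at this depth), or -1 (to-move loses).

value(OX./.O./.XX, O) = +1

ply 1, O at OX./.O./.XX | (0,2)=+1→OXO/.O./.XX*; (1,0)=+1→OX./OO./.XX; (1,2)=+1→OX./.OO/.XX; (2,0)=+1→OX./.O./OXX
ply 2, X at OXO/.O./.XX | (1,0)=-1→OXO/XO./.XX*; (1,2)=-1→OXO/.OX/.XX; (2,0)=-1→OXO/.O./XXX
ply 3, O at OXO/XO./.XX | (1,2)=-1→OXO/XOO/.XX; (2,0)=+1→OXO/XO./OXX*
ply 4: OXO/XO./OXX is terminal -1 (X); from OX./.O./.XX depth 4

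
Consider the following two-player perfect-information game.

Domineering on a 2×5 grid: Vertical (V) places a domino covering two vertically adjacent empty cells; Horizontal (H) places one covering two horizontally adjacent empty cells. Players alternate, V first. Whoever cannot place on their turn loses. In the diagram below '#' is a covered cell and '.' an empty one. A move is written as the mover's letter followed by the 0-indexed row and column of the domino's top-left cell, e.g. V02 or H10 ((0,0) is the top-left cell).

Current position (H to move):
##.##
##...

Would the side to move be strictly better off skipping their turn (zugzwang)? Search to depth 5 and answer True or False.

p1 H@[##.##/##...]: H12[##.##/####.]+1* H13[##.##/##.##]-1
p2 V@[##.##/####.] terminal -1; root [##.##/##...] d5
pass branch (V moves first from the same position):
  | p1 V@[##.##/##...]: V02[#####/###..]-1*
  | p2 H@[#####/###..]: H13[#####/#####]+1*
  | p3 V@[#####/#####] terminal -1; root [##.##/##...] d5
H moving scores +1; H passing scores +1

zugzwang(##.##/##..., H) = False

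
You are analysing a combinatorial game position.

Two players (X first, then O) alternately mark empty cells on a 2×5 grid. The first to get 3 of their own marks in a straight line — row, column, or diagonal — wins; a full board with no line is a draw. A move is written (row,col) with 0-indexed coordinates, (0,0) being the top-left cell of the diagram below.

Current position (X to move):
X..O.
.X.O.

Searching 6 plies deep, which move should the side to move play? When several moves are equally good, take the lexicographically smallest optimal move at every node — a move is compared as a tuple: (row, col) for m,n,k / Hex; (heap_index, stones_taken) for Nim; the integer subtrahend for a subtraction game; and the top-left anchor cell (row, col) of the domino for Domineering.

[X..O./.X.O.] X move#1: (0,1):+0/XX.O./.X.O.*, (0,2):+0/X.XO./.X.O., (0,4):+0/X..OX/.X.O., (1,0):-1/X..O./XX.O., (1,2):+0/X..O./.XXO., (1,4):-1/X..O./.X.OX
[XX.O./.X.O.] O move#2: (0,2):+0/XXOO./.X.O.*, (0,4):-1/XX.OO/.X.O., (1,0):-1/XX.O./OX.O., (1,2):-1/XX.O./.XOO., (1,4):-1/XX.O./.X.OO
[XXOO./.X.O.] X move#3: (0,4):+0/XXOOX/.X.O.*, (1,0):-1/XXOO./XX.O., (1,2):-1/XXOO./.XXO., (1,4):-1/XXOO./.X.OX
[XXOOX/.X.O.] O move#4: (1,0):+0/XXOOX/OX.O.*, (1,2):+0/XXOOX/.XOO., (1,4):+0/XXOOX/.X.OO
[XXOOX/OX.O.] X move#5: (1,2):+0/XXOOX/OXXO.*, (1,4):+0/XXOOX/OX.OX
[XXOOX/OXXO.] O move#6: (1,4):+0/XXOOX/OXXOO*
[XXOOX/OXXOO] end (terminal +0, X#7); searched X..O./.X.O. to 6

X's best at [X..O./.X.O.]: (0,1)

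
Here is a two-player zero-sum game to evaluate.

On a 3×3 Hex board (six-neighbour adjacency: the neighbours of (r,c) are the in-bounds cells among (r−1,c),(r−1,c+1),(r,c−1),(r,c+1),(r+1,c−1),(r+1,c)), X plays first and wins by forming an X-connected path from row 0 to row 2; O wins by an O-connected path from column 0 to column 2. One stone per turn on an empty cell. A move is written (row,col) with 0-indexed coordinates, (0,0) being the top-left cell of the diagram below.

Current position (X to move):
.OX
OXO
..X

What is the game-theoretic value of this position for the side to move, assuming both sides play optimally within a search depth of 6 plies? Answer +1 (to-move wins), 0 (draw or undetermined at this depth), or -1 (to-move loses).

value(.OX/OXO/..X, X) = +1

ply 1, X at .OX/OXO/..X | (0,0)=+1→XOX/OXO/..X*; (2,0)=+1→.OX/OXO/X.X; (2,1)=+1→.OX/OXO/.XX
ply 2, O at XOX/OXO/..X | (2,0)=-1→XOX/OXO/O.X*; (2,1)=-1→XOX/OXO/.OX
ply 3, X at XOX/OXO/O.X | (2,1)=+1→XOX/OXO/OXX*
ply 4: XOX/OXO/OXX is terminal -1 (O); from .OX/OXO/..X depth 6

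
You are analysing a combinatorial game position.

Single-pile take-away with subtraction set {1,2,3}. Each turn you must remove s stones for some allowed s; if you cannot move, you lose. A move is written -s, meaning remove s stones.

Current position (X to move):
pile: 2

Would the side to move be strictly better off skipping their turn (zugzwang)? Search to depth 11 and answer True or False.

[2] X move#1: -1:-1/1, -2:+1/0*
[0] end (terminal -1, O#2); searched 2 to 11
suppose X passes — search the same position with O to move:
pass> [2] O move#1: -1:-1/1, -2:+1/0*
pass> [0] end (terminal -1, X#2); searched 2 to 11
for X: play +1, pass -1

zugzwang(2, X) = False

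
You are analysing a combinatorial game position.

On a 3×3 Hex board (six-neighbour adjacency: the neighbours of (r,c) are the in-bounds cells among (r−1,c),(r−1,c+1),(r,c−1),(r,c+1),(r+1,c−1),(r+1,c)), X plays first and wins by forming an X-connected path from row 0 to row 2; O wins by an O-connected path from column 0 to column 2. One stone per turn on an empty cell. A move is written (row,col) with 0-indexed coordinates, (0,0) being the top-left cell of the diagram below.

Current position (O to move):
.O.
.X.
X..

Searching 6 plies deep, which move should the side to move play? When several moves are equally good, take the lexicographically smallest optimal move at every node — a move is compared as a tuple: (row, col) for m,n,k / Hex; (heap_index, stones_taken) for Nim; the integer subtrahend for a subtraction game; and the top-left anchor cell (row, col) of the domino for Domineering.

O's best at [.O./.X./X..]: (0,2)

p1 O@[.O./.X./X..]: (0,0)[OO./.X./X..]-1 (0,2)[.OO/.X./X..]+1* (1,0)[.O./OX./X..]-1 (1,2)[.O./.XO/X..]-1 (2,1)[.O./.X./XO.]-1 (2,2)[.O./.X./X.O]-1
p2 X@[.OO/.X./X..]: (0,0)[XOO/.X./X..]-1* (1,0)[.OO/XX./X..]-1 (1,2)[.OO/.XX/X..]-1 (2,1)[.OO/.X./XX.]-1 (2,2)[.OO/.X./X.X]-1
p3 O@[XOO/.X./X..]: (1,0)[XOO/OX./X..]+1* (1,2)[XOO/.XO/X..]-1 (2,1)[XOO/.X./XO.]-1 (2,2)[XOO/.X./X.O]-1
p4 X@[XOO/OX./X..] terminal -1; root [.O./.X./X..] d6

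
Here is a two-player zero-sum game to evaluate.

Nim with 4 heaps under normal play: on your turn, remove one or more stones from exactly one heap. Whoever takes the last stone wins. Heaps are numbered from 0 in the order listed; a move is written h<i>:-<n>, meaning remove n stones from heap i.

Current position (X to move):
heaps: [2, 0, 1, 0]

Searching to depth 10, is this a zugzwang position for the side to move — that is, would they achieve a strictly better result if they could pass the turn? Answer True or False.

[(2,0,1,0)] X move#1: h0:-1:+1/(1,0,1,0)*, h0:-2:-1/(0,0,1,0), h2:-1:-1/(2,0,0,0)
[(1,0,1,0)] O move#2: h0:-1:-1/(0,0,1,0)*, h2:-1:-1/(1,0,0,0)
[(0,0,1,0)] X move#3: h2:-1:+1/(0,0,0,0)*
[(0,0,0,0)] end (terminal -1, O#4); searched (2,0,1,0) to 10
suppose X passes — search the same position with O to move:
pass> [(2,0,1,0)] O move#1: h0:-1:+1/(1,0,1,0)*, h0:-2:-1/(0,0,1,0), h2:-1:-1/(2,0,0,0)
pass> [(1,0,1,0)] X move#2: h0:-1:-1/(0,0,1,0)*, h2:-1:-1/(1,0,0,0)
pass> [(0,0,1,0)] O move#3: h2:-1:+1/(0,0,0,0)*
pass> [(0,0,0,0)] end (terminal -1, X#4); searched (2,0,1,0) to 10
for X: play +1, pass -1

zugzwang((2,0,1,0), X) = False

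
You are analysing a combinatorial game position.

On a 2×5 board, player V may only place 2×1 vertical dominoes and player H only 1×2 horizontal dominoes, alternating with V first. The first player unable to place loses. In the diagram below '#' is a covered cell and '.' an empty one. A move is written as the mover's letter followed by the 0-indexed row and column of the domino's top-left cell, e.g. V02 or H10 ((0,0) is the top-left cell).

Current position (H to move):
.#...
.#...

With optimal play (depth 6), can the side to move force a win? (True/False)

H winning at [.#.../.#...]: False

p1 H@[.#.../.#...]: H02[.###./.#...]-1* H03[.#.##/.#...]-1 H12[.#.../.###.]-1 H13[.#.../.#.##]-1
p2 V@[.###./.#...]: V00[####./##...]-1 V04[.####/.#..#]+1*
p3 H@[.####/.#..#]: H12[.####/.####]-1*
p4 V@[.####/.####]: V00[#####/#####]+1*
p5 H@[#####/#####] terminal -1; root [.#.../.#...] d6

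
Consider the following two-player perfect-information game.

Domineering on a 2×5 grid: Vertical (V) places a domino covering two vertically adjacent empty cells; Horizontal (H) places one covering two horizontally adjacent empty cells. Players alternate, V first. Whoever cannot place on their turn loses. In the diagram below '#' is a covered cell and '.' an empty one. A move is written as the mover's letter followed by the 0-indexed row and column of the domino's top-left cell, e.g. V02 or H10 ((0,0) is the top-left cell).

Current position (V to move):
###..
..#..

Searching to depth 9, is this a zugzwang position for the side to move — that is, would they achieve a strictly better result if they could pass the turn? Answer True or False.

ply 1, V at ###../..#.. | V03=+1→####./..##.*; V04=+1→###.#/..#.#
ply 2, H at ####./..##. | H10=-1→####./####.*
ply 3, V at ####./####. | V04=+1→#####/#####*
ply 4: #####/##### is terminal -1 (H); from ###../..#.. depth 9
pass branch (H moves first from the same position):
  | ply 1, H at ###../..#.. | H03=+1→#####/..#..*; H10=-1→###../###..; H13=+1→###../..###
  | ply 2: #####/..#.. is terminal -1 (V); from ###../..#.. depth 9
V moving scores +1; V passing scores -1

zugzwang(###../..#.., V) = False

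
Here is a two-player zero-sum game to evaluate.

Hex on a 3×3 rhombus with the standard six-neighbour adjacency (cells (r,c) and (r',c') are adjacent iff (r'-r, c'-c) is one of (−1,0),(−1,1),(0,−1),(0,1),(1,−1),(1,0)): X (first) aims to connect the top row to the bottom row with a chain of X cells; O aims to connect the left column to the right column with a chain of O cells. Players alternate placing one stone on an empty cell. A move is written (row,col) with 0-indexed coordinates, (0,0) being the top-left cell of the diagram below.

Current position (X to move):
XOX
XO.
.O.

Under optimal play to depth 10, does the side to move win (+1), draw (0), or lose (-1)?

[XOX/XO./.O.] X move#1: (1,2):+1/XOX/XOX/.O.*, (2,0):+1/XOX/XO./XO., (2,2):+1/XOX/XO./.OX
[XOX/XOX/.O.] O move#2: (2,0):-1/XOX/XOX/OO.*, (2,2):-1/XOX/XOX/.OO
[XOX/XOX/OO.] X move#3: (2,2):+1/XOX/XOX/OOX*
[XOX/XOX/OOX] end (terminal -1, O#4); searched XOX/XO./.O. to 10

value(XOX/XO./.O., X) = +1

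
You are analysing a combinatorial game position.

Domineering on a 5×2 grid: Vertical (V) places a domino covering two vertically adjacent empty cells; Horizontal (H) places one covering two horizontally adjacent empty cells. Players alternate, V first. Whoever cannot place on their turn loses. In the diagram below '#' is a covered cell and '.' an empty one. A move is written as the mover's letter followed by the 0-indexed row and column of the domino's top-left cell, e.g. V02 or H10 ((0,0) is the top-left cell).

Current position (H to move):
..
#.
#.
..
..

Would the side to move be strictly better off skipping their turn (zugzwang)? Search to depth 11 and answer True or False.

zugzwang(../#./#./../.., H) = False

ply 1, H at ../#./#./../.. | H00=-1→##/#./#./../..; H30=+1→../#./#./##/..*; H40=+1→../#./#./../##
ply 2, V at ../#./#./##/.. | V01=-1→.#/##/#./##/..*; V11=-1→../##/##/##/..
ply 3, H at .#/##/#./##/.. | H40=+1→.#/##/#./##/##*
ply 4: .#/##/#./##/## is terminal -1 (V); from ../#./#./../.. depth 11
if H skipped the turn, V would face:
~ ply 1, V at ../#./#./../.. | V01=-1→.#/##/#./../..; V11=-1→../##/##/../..; V21=+1→../#./##/.#/..*; V30=+1→../#./#./#./#.; V31=+1→../#./#./.#/.#
~ ply 2, H at ../#./##/.#/.. | H00=-1→##/#./##/.#/..*; H40=-1→../#./##/.#/##
~ ply 3, V at ##/#./##/.#/.. | V30=+1→##/#./##/##/#.*
~ ply 4: ##/#./##/##/#. is terminal -1 (H); from ../#./#./../.. depth 11
compare (H): move=+1 vs pass=-1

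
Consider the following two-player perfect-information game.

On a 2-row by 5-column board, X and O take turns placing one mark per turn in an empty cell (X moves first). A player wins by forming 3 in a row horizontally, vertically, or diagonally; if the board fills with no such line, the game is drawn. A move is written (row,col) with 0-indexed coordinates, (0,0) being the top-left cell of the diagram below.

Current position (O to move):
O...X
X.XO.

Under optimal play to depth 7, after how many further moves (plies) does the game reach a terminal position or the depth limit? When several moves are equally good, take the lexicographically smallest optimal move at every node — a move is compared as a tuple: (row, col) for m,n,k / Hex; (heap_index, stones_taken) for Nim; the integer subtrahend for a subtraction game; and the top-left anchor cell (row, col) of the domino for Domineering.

PV length from [O...X/X.XO.]: 5 plies

p1 O@[O...X/X.XO.]: (0,1)[OO..X/X.XO.]-1 (0,2)[O.O.X/X.XO.]-1 (0,3)[O..OX/X.XO.]-1 (1,1)[O...X/XOXO.]+0* (1,4)[O...X/X.XOO]-1
p2 X@[O...X/XOXO.]: (0,1)[OX..X/XOXO.]+0* (0,2)[O.X.X/XOXO.]+0 (0,3)[O..XX/XOXO.]+0 (1,4)[O...X/XOXOX]+0
p3 O@[OX..X/XOXO.]: (0,2)[OXO.X/XOXO.]+0* (0,3)[OX.OX/XOXO.]+0 (1,4)[OX..X/XOXOO]+0
p4 X@[OXO.X/XOXO.]: (0,3)[OXOXX/XOXO.]+0* (1,4)[OXO.X/XOXOX]+0
p5 O@[OXOXX/XOXO.]: (1,4)[OXOXX/XOXOO]+0*
p6 X@[OXOXX/XOXOO] terminal +0; root [O...X/X.XO.] d7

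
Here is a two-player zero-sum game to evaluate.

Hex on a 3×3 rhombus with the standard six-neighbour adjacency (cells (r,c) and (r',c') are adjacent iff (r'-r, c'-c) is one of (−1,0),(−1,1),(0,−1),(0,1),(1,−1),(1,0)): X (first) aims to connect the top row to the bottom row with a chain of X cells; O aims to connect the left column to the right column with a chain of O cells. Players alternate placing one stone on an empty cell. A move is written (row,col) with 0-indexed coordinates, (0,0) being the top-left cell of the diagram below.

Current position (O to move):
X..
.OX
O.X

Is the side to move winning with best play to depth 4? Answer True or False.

O winning at [X../.OX/O.X]: True

ply 1, O at X../.OX/O.X | (0,1)=-1→XO./.OX/O.X; (0,2)=+1→X.O/.OX/O.X*; (1,0)=-1→X../OOX/O.X; (2,1)=-1→X../.OX/OOX
ply 2: X.O/.OX/O.X is terminal -1 (X); from X../.OX/O.X depth 4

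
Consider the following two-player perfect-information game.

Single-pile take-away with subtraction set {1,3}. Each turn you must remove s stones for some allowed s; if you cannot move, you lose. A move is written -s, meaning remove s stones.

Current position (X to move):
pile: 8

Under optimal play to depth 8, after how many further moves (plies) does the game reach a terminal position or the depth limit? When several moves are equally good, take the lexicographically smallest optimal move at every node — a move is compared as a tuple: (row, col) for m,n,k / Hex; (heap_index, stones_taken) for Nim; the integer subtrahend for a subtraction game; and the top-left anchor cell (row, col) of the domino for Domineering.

p1 X@[8]: -1[7]-1* -3[5]-1
p2 O@[7]: -1[6]+1* -3[4]+1
p3 X@[6]: -1[5]-1* -3[3]-1
p4 O@[5]: -1[4]+1* -3[2]+1
p5 X@[4]: -1[3]-1* -3[1]-1
p6 O@[3]: -1[2]+1* -3[0]+1
p7 X@[2]: -1[1]-1*
p8 O@[1]: -1[0]+1*
p9 X@[0] terminal -1; root [8] d8

PV length from [8]: 8 plies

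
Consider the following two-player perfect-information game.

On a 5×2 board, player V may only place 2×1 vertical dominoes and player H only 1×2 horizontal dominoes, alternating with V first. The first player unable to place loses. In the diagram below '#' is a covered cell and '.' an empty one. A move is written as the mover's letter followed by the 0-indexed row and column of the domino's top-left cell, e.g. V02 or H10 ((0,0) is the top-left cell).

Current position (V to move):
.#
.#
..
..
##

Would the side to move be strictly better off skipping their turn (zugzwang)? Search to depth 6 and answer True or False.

[.#/.#/../../##] V move#1: V00:-1/##/##/../../##, V10:-1/.#/##/#./../##, V20:+1/.#/.#/#./#./##*, V21:+1/.#/.#/.#/.#/##
[.#/.#/#./#./##] end (terminal -1, H#2); searched .#/.#/../../## to 6
if V skipped the turn, H would face:
~ [.#/.#/../../##] H move#1: H20:+1/.#/.#/##/../##*, H30:-1/.#/.#/../##/##
~ [.#/.#/##/../##] V move#2: V00:-1/##/##/##/../##*
~ [##/##/##/../##] H move#3: H30:+1/##/##/##/##/##*
~ [##/##/##/##/##] end (terminal -1, V#4); searched .#/.#/../../## to 6
compare (V): move=+1 vs pass=-1

zugzwang(.#/.#/../../##, V) = False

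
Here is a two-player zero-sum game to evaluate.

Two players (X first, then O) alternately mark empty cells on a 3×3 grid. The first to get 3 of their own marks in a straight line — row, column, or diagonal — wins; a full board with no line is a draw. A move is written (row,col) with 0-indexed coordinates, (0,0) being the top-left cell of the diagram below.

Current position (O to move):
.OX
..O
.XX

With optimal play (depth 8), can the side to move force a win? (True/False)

p1 O@[.OX/..O/.XX]: (0,0)[OOX/..O/.XX]-1 (1,0)[.OX/O.O/.XX]-1 (1,1)[.OX/.OO/.XX]-1 (2,0)[.OX/..O/OXX]+0*
p2 X@[.OX/..O/OXX]: (0,0)[XOX/..O/OXX]+0* (1,0)[.OX/X.O/OXX]+0 (1,1)[.OX/.XO/OXX]+0
p3 O@[XOX/..O/OXX]: (1,0)[XOX/O.O/OXX]-1 (1,1)[XOX/.OO/OXX]+0*
p4 X@[XOX/.OO/OXX]: (1,0)[XOX/XOO/OXX]+0*
p5 O@[XOX/XOO/OXX] terminal +0; root [.OX/..O/.XX] d8

O winning at [.OX/..O/.XX]: False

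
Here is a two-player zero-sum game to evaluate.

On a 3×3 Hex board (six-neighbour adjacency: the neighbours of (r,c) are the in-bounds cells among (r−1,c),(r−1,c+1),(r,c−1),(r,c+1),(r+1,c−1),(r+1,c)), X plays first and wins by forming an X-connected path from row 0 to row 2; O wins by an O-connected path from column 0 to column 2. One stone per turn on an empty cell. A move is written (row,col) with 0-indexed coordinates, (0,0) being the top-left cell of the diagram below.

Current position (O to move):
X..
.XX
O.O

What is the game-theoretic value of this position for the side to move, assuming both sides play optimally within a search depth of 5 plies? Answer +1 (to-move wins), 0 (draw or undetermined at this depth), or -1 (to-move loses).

value(X../.XX/O.O, O) = +1

[X../.XX/O.O] O move#1: (0,1):-1/XO./.XX/O.O, (0,2):-1/X.O/.XX/O.O, (1,0):-1/X../OXX/O.O, (2,1):+1/X../.XX/OOO*
[X../.XX/OOO] end (terminal -1, X#2); searched X../.XX/O.O to 5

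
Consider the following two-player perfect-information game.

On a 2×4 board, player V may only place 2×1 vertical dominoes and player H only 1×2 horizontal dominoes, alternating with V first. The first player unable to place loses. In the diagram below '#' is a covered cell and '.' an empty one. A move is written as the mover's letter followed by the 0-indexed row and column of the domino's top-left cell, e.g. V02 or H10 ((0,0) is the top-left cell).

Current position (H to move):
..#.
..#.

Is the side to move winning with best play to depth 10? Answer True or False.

H winning at [..#./..#.]: True

ply 1, H at ..#./..#. | H00=+1→###./..#.*; H10=+1→..#./###.
ply 2, V at ###./..#. | V03=-1→####/..##*
ply 3, H at ####/..## | H10=+1→####/####*
ply 4: ####/#### is terminal -1 (V); from ..#./..#. depth 10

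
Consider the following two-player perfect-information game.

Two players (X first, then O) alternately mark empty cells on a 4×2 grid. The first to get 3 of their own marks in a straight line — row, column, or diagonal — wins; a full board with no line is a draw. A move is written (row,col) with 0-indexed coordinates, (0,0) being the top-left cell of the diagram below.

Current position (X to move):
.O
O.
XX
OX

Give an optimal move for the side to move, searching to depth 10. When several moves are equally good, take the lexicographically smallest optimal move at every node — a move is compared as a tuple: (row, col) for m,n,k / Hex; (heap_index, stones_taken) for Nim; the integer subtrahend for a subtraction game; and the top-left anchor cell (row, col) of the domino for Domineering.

X's best at [.O/O./XX/OX]: (1,1)

[.O/O./XX/OX] X move#1: (0,0):+0/XO/O./XX/OX, (1,1):+1/.O/OX/XX/OX*
[.O/OX/XX/OX] end (terminal -1, O#2); searched .O/O./XX/OX to 10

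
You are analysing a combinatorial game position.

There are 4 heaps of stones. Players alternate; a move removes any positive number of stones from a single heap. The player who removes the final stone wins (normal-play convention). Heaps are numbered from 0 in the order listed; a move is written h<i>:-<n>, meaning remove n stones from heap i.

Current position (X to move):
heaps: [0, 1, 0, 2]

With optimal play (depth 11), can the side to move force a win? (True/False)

X winning at [(0,1,0,2)]: True

p1 X@[(0,1,0,2)]: h1:-1[(0,0,0,2)]-1 h3:-1[(0,1,0,1)]+1* h3:-2[(0,1,0,0)]-1
p2 O@[(0,1,0,1)]: h1:-1[(0,0,0,1)]-1* h3:-1[(0,1,0,0)]-1
p3 X@[(0,0,0,1)]: h3:-1[(0,0,0,0)]+1*
p4 O@[(0,0,0,0)] terminal -1; root [(0,1,0,2)] d11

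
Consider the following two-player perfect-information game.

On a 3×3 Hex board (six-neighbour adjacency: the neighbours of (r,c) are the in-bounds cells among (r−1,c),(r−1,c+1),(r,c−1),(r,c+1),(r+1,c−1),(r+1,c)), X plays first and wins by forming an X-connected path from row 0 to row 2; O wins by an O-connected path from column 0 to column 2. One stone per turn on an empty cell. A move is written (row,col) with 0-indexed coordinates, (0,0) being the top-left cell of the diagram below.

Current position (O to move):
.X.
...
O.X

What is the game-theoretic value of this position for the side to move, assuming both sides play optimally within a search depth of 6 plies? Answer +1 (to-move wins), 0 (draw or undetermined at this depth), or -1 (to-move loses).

[.X./.../O.X] O move#1: (0,0):-1/OX./.../O.X, (0,2):-1/.XO/.../O.X, (1,0):-1/.X./O../O.X, (1,1):+1/.X./.O./O.X*, (1,2):+1/.X./..O/O.X, (2,1):-1/.X./.../OOX
[.X./.O./O.X] X move#2: (0,0):-1/XX./.O./O.X*, (0,2):-1/.XX/.O./O.X, (1,0):-1/.X./XO./O.X, (1,2):-1/.X./.OX/O.X, (2,1):-1/.X./.O./OXX
[XX./.O./O.X] O move#3: (0,2):+1/XXO/.O./O.X*, (1,0):+1/XX./OO./O.X, (1,2):+1/XX./.OO/O.X, (2,1):+1/XX./.O./OOX
[XXO/.O./O.X] end (terminal -1, X#4); searched .X./.../O.X to 6

value(.X./.../O.X, O) = +1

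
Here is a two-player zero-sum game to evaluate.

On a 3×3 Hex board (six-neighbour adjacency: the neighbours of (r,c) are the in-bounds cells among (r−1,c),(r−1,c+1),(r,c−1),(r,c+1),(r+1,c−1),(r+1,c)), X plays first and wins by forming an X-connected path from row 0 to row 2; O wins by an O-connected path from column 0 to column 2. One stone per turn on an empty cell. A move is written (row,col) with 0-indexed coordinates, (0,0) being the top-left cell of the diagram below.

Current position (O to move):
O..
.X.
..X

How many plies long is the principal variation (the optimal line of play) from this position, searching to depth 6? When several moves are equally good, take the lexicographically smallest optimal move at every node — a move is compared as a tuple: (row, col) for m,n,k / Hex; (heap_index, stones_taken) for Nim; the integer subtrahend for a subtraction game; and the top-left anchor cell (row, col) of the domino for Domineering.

PV length from [O../.X./..X]: 4 plies

ply 1, O at O../.X./..X | (0,1)=-1→OO./.X./..X*; (0,2)=-1→O.O/.X./..X; (1,0)=-1→O../OX./..X; (1,2)=-1→O../.XO/..X; (2,0)=-1→O../.X./O.X; (2,1)=-1→O../.X./.OX
ply 2, X at OO./.X./..X | (0,2)=+1→OOX/.X./..X*; (1,0)=-1→OO./XX./..X; (1,2)=-1→OO./.XX/..X; (2,0)=-1→OO./.X./X.X; (2,1)=-1→OO./.X./.XX
ply 3, O at OOX/.X./..X | (1,0)=-1→OOX/OX./..X*; (1,2)=-1→OOX/.XO/..X; (2,0)=-1→OOX/.X./O.X; (2,1)=-1→OOX/.X./.OX
ply 4, X at OOX/OX./..X | (1,2)=+1→OOX/OXX/..X*; (2,0)=+1→OOX/OX./X.X; (2,1)=+1→OOX/OX./.XX
ply 5: OOX/OXX/..X is terminal -1 (O); from O../.X./..X depth 6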